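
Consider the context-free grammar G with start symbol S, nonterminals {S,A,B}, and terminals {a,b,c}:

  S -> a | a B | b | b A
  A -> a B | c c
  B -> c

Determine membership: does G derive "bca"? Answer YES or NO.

CNF form of G:
  S -> T0 B | T2 A | a | b
  A -> T0 B | T1 T1
  B -> c
  T0 -> a
  T1 -> c
  T2 -> b

CYK table (by increasing span):
  T[0,0] 'b' = {S,T2}  orig:{S}
  T[1,1] 'c' = {B,T1}  orig:{B}
  T[2,2] 'a' = {S,T0}  orig:{S}
  T[0,1] 'bc' = ∅
  T[1,2] 'ca' = ∅
  T[0,2] 'bca' = ∅

S ∉ T[0,2] ⇒ NO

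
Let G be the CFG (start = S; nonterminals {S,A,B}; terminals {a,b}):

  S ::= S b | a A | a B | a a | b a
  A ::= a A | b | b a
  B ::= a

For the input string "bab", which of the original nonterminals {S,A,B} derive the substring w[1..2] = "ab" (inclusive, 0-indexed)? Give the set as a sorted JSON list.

Convert to CNF:
  S -> S T1 | T0 A | T0 B | T0 T0 | T1 T0
  A -> T0 A | T1 T0 | b
  B -> a
  T0 -> a
  T1 -> b

Fill CYK table bottom-up — only the sub-triangle for w[1..2]:
  T[1,1] 'a' = {B,T0}  orig:{B}
  T[2,2] 'b' = {A,T1}  orig:{A}
  T[1,2] 'ab' = {A,S}

Original NTs in T[1,2] deriving "ab": ["A", "S"]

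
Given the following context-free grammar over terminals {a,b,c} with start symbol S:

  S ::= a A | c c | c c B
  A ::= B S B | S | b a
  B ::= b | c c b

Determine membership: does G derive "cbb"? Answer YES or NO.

CNF form of G:
  S -> T0 A | T2 T2 | T2 X6
  A -> B X3 | T0 A | T1 T0 | T2 T2 | T2 X4
  B -> T2 X5 | b
  T0 -> a
  T1 -> b
  T2 -> c
  X3 -> S B
  X4 -> T2 B
  X5 -> T2 T1
  X6 -> T2 B

Fill CYK table bottom-up:
  T[0,0] 'c' = {T2}  orig:{}
  T[1,1] 'b' = {B,T1}  orig:{B}
  T[2,2] 'b' = {B,T1}  orig:{B}
  T[0,1] 'cb' = {X4,X5,X6}  orig:{}
  T[1,2] 'bb' = ∅
  T[0,2] 'cbb' = ∅

S ∉ T[0,2] ⇒ NO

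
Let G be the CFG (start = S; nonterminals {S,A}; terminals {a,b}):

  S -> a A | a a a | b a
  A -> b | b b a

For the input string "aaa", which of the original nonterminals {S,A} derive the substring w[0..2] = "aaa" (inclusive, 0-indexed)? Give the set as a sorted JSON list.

Convert to CNF:
  S -> T0 T1 | T1 A | T1 X3
  A -> T0 X2 | b
  T0 -> b
  T1 -> a
  X2 -> T0 T1
  X3 -> T1 T1

CYK table (by increasing span), restricted to cells inside w[0..2]:
  [0..0]={T1}  "a"  orig:{}
  [1..1]={T1}  "a"  orig:{}
  [2..2]={T1}  "a"  orig:{}
  [0..1]={X3}  "aa"  orig:{}
  [1..2]={X3}  "aa"  orig:{}
  [0..2]={S}  "aaa"

Original NTs in T[0,2] deriving "aaa": ["S"]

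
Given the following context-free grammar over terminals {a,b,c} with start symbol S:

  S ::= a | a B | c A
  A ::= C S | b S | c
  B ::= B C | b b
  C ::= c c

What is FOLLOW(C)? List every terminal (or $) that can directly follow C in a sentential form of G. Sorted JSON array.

FIRST iteration:
pass 1:
  A via A→b S: +{b}
  A via A→c: +{c}
  B via B→b b: +{b}
  C via C→c c: +{c}
  S via S→a: +{a}
  S via S→c A: +{c}
  FIRST[S]={a,c}  FIRST[A]={b,c}  FIRST[B]={b}  FIRST[C]={c}
pass 2: (no change)
  FIRST[S]={a,c}  FIRST[A]={b,c}  FIRST[B]={b}  FIRST[C]={c}

FOLLOW iteration:
seed FOLLOW(S) with $
[1]
  A→C S: FOLLOW(C) ⊇ FIRST(S) = {a,c}; new: +{a,c}
  B→B C: FOLLOW(B) ⊇ FIRST(C) = {c}; new: +{c}
  S→a B: FOLLOW(B) ⊇ FOLLOW(S) ⊇ {$}; new: +{$}
  S→c A: FOLLOW(A) ⊇ FOLLOW(S) ⊇ {$}; new: +{$}
  FOLLOW(S)={$}  FOLLOW(A)={$}  FOLLOW(B)={$,c}  FOLLOW(C)={a,c}
[2]
  B→B C: FOLLOW(C) ⊇ FOLLOW(B) ⊇ {$,c}; new: +{$}
  FOLLOW(S)={$}  FOLLOW(A)={$}  FOLLOW(B)={$,c}  FOLLOW(C)={$,a,c}
[3] (no change)
  FOLLOW(S)={$}  FOLLOW(A)={$}  FOLLOW(B)={$,c}  FOLLOW(C)={$,a,c}

FOLLOW(C) = ["$", "a", "c"]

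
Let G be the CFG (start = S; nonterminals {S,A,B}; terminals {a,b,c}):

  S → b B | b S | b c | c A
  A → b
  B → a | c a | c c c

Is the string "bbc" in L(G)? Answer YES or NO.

CNF form of G:
  S -> T0 A | T2 B | T2 S | T2 T0
  A -> b
  B -> T0 T1 | T0 X3 | a
  T0 -> c
  T1 -> a
  T2 -> b
  X3 -> T0 T0

Fill CYK table bottom-up:
  [0..0]={A,T2}  "b"  orig:{A}
  [1..1]={A,T2}  "b"  orig:{A}
  [2..2]={T0}  "c"  orig:{}
  [0..1]=∅  "bb"
  [1..2]={S}  "bc"
  [0..2]={S}  "bbc"

S ∈ T[0,2] ⇒ YES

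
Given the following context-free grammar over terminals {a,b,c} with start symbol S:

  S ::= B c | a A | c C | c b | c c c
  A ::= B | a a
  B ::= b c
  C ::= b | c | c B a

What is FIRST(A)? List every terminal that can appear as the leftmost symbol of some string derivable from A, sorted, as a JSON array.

Compute FIRST by fixpoint:
round 1:
  A via A→a a: +{a}
  B via B→b c: +{b}
  C via C→b: +{b}
  C via C→c: +{c}
  S via S→B c: +{b}
  S via S→a A: +{a}
  S via S→c C: +{c}
  FIRST[S]={a,b,c}  FIRST[A]={a}  FIRST[B]={b}  FIRST[C]={b,c}
round 2:
  A via A→B: +{b}
  FIRST[S]={a,b,c}  FIRST[A]={a,b}  FIRST[B]={b}  FIRST[C]={b,c}
round 3: (no change)
  FIRST[S]={a,b,c}  FIRST[A]={a,b}  FIRST[B]={b}  FIRST[C]={b,c}

FIRST(A) = ["a", "b"]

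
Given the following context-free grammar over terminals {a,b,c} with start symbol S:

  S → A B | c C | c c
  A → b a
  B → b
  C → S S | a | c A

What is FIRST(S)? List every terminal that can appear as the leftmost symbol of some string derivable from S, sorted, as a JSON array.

FIRST sets, iterate to fixpoint:
[1]
  A via A→b a: +{b}
  B via B→b: +{b}
  C via C→a: +{a}
  C via C→c A: +{c}
  S via S→A B: +{b}
  S via S→c C: +{c}
  S: {b,c}  A: {b}  B: {b}  C: {a,c}
[2]
  C via C→S S: +{b}
  S: {b,c}  A: {b}  B: {b}  C: {a,b,c}
[3] (no change)
  S: {b,c}  A: {b}  B: {b}  C: {a,b,c}

FIRST(S) = ["b", "c"]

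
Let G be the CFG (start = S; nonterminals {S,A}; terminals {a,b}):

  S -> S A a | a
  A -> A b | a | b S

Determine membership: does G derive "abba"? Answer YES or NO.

Convert to CNF:
  S -> S X2 | a
  A -> A T0 | T0 S | a
  T0 -> b
  T1 -> a
  X2 -> A T1

CYK fill:
  T[0,0] 'a' = {A,S,T1}  orig:{A,S}
  T[1,1] 'b' = {T0}  orig:{}
  T[2,2] 'b' = {T0}  orig:{}
  T[3,3] 'a' = {A,S,T1}  orig:{A,S}
  T[0,1] 'ab' = {A}
  T[1,2] 'bb' = ∅
  T[2,3] 'ba' = {A}
  T[0,2] 'abb' = {A}
  T[1,3] 'bba' = ∅
  T[0,3] 'abba' = {X2}  orig:{}

S ∉ T[0,3] ⇒ NO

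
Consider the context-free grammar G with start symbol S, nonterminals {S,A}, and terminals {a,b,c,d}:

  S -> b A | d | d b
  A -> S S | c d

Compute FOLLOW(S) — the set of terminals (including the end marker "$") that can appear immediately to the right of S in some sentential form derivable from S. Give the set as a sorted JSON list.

FIRST sets, iterate to fixpoint:
pass 1:
  A via A→c d: +{c}
  S via S→b A: +{b}
  S via S→d: +{d}
  FIRST[S]={b,d}  FIRST[A]={c}
pass 2:
  A via A→S S: +{b,d}
  FIRST[S]={b,d}  FIRST[A]={b,c,d}
pass 3: (stable)
  FIRST[S]={b,d}  FIRST[A]={b,c,d}

FOLLOW iteration:
FOLLOW(S) := {$}
round 1:
  A→S S: FOLLOW(S) ⊇ FIRST(S) = {b,d}; new: +{b,d}
  S→b A: FOLLOW(A) ⊇ FOLLOW(S) ⊇ {$,b,d}; new: +{$,b,d}
  S: {$,b,d}  A: {$,b,d}
round 2: (no change)
  S: {$,b,d}  A: {$,b,d}

FOLLOW(S) = ["$", "b", "d"]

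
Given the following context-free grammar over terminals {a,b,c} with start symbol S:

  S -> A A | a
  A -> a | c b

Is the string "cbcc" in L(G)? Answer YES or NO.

Convert to CNF:
  S -> A A | a
  A -> T0 T1 | a
  T0 -> c
  T1 -> b

CYK table (by increasing span):
  cell(0,0) c: {T0}  orig:{}
  cell(1,1) b: {T1}  orig:{}
  cell(2,2) c: {T0}  orig:{}
  cell(3,3) c: {T0}  orig:{}
  cell(0,1) cb: {A}
  cell(1,2) bc: ∅
  cell(2,3) cc: ∅
  cell(0,2) cbc: ∅
  cell(1,3) bcc: ∅
  cell(0,3) cbcc: ∅

S ∉ T[0,3] ⇒ NO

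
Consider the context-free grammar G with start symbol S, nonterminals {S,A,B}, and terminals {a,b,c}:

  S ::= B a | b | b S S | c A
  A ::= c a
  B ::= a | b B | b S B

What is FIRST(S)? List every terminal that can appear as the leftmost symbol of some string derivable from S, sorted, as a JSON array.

FIRST iteration:
iter 1:
  A via A→c a: +{c}
  B via B→a: +{a}
  B via B→b B: +{b}
  S via S→B a: +{a,b}
  S via S→c A: +{c}
  S: {a,b,c}  A: {c}  B: {a,b}
iter 2: — fixpoint
  S: {a,b,c}  A: {c}  B: {a,b}

FIRST(S) = ["a", "b", "c"]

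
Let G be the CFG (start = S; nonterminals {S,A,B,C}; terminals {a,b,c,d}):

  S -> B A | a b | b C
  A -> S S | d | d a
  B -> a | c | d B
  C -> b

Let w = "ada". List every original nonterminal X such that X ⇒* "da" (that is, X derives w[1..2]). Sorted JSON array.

Convert to CNF:
  S -> B A | T1 T2 | T2 C
  A -> S S | T0 T1 | d
  B -> T0 B | a | c
  C -> b
  T0 -> d
  T1 -> a
  T2 -> b

CYK fill — only the sub-triangle for w[1..2]:
  [1..1]={A,T0}  "d"  orig:{A}
  [2..2]={B,T1}  "a"  orig:{B}
  [1..2]={A,B}  "da"

Original NTs in T[1,2] deriving "da": ["A", "B"]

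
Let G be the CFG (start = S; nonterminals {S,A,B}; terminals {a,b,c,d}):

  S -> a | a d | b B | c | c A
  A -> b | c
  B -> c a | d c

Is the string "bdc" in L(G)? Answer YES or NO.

CNF form of G:
  S -> T0 A | T1 T2 | T3 B | a | c
  A -> b | c
  B -> T0 T1 | T2 T0
  T0 -> c
  T1 -> a
  T2 -> d
  T3 -> b

CYK table (by increasing span):
  cell(0,0) b: {A,T3}  orig:{A}
  cell(1,1) d: {T2}  orig:{}
  cell(2,2) c: {A,S,T0}  orig:{A,S}
  cell(0,1) bd: ∅
  cell(1,2) dc: {B}
  cell(0,2) bdc: {S}

S ∈ T[0,2] ⇒ YES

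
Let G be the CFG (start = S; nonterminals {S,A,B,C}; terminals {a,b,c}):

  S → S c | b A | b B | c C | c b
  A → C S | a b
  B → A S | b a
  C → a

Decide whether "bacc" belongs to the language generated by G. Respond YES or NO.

CNF form of G:
  S -> S T2 | T1 A | T1 B | T2 C | T2 T1
  A -> C S | T0 T1
  B -> A S | T1 T0
  C -> a
  T0 -> a
  T1 -> b
  T2 -> c

CYK table (by increasing span):
  cell(0,0) b: {T1}  orig:{}
  cell(1,1) a: {C,T0}  orig:{C}
  cell(2,2) c: {T2}  orig:{}
  cell(3,3) c: {T2}  orig:{}
  cell(0,1) ba: {B}
  cell(1,2) ac: ∅
  cell(2,3) cc: ∅
  cell(0,2) bac: ∅
  cell(1,3) acc: ∅
  cell(0,3) bacc: ∅

S ∉ T[0,3] ⇒ NO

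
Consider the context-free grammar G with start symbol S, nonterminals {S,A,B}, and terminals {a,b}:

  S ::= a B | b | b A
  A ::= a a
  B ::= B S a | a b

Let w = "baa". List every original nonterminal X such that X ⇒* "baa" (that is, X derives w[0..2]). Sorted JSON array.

Convert to CNF:
  S -> T0 B | T1 A | b
  A -> T0 T0
  B -> B X2 | T0 T1
  T0 -> a
  T1 -> b
  X2 -> S T0

Fill CYK table bottom-up — only the sub-triangle for w[0..2]:
  cell(0,0) b: {S,T1}  orig:{S}
  cell(1,1) a: {T0}  orig:{}
  cell(2,2) a: {T0}  orig:{}
  cell(0,1) ba: {X2}  orig:{}
  cell(1,2) aa: {A}
  cell(0,2) baa: {S}

Original NTs in T[0,2] deriving "baa": ["S"]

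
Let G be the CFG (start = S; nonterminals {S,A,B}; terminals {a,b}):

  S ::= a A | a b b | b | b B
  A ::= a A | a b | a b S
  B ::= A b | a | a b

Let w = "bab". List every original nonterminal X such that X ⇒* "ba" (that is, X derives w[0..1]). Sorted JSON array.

CNF form of G:
  S -> T0 A | T0 X3 | T1 B | b
  A -> T0 A | T0 T1 | T0 X2
  B -> A T1 | T0 T1 | a
  T0 -> a
  T1 -> b
  X2 -> T1 S
  X3 -> T1 T1

CYK table (by increasing span) (cells [i..j] with 0 ≤ i ≤ j ≤ 1 only):
  cell(0,0) b: {S,T1}  orig:{S}
  cell(1,1) a: {B,T0}  orig:{B}
  cell(0,1) ba: {S}

Original NTs in T[0,1] deriving "ba": ["S"]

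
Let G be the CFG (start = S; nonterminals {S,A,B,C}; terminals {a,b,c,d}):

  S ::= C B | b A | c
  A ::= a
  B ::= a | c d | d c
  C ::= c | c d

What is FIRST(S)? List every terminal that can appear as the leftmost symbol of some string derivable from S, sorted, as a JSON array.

FIRST iteration:
iter 1:
  A via A→a: +{a}
  B via B→a: +{a}
  B via B→c d: +{c}
  B via B→d c: +{d}
  C via C→c: +{c}
  S via S→C B: +{c}
  S via S→b A: +{b}
  FIRST(S)={b,c}  FIRST(A)={a}  FIRST(B)={a,c,d}  FIRST(C)={c}
iter 2: (stable)
  FIRST(S)={b,c}  FIRST(A)={a}  FIRST(B)={a,c,d}  FIRST(C)={c}

FIRST(S) = ["b", "c"]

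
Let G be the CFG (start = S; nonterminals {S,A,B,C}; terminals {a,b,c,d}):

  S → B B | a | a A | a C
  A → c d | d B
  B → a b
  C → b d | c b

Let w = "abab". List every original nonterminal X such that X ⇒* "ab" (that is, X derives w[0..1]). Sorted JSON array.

Convert to CNF:
  S -> B B | T2 A | T2 C | a
  A -> T0 T1 | T1 B
  B -> T2 T3
  C -> T0 T3 | T3 T1
  T0 -> c
  T1 -> d
  T2 -> a
  T3 -> b

CYK table (by increasing span), restricted to cells inside w[0..1]:
  T[0,0] 'a' = {S,T2}  orig:{S}
  T[1,1] 'b' = {T3}  orig:{}
  T[0,1] 'ab' = {B}

Original NTs in T[0,1] deriving "ab": ["B"]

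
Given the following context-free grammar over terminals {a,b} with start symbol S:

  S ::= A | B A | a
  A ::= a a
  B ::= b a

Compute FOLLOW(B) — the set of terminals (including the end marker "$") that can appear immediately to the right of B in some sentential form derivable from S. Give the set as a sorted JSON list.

Compute FIRST by fixpoint:
[1]
  A via A→a a: +{a}
  B via B→b a: +{b}
  S via S→A: +{a}
  S via S→B A: +{b}
  S: {a,b}  A: {a}  B: {b}
[2] done
  S: {a,b}  A: {a}  B: {b}

FOLLOW sets:
FOLLOW(S) := {$}
pass 1:
  S→A: FOLLOW(A) ⊇ FOLLOW(S) ⊇ {$}; new: +{$}
  S→B A: FOLLOW(B) ⊇ FIRST(A) = {a}; new: +{a}
  S: {$}  A: {$}  B: {a}
pass 2: done
  S: {$}  A: {$}  B: {a}

FOLLOW(B) = ["a"]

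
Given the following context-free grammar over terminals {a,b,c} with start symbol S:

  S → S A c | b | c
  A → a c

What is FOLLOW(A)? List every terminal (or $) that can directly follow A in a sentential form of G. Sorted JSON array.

FIRST sets, iterate to fixpoint:
round 1:
  A via A→a c: +{a}
  S via S→b: +{b}
  S via S→c: +{c}
  S: {b,c}  A: {a}
round 2: done
  S: {b,c}  A: {a}

FOLLOW sets:
initialize: $ ∈ FOLLOW(S)
iter 1:
  S→S A c: FOLLOW(S) ⊇ FIRST(A) = {a}; new: +{a}
  S→S A c: FOLLOW(A) ⊇ FIRST(c) = {c}; new: +{c}
  FOLLOW[S]={$,a}  FOLLOW[A]={c}
iter 2: done
  FOLLOW[S]={$,a}  FOLLOW[A]={c}

FOLLOW(A) = ["c"]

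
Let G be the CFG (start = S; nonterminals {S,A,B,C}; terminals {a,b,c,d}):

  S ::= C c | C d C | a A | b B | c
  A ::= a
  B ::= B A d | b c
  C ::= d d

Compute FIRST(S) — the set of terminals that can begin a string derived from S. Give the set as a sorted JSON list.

Compute FIRST by fixpoint:
iter 1:
  A via A→a: +{a}
  B via B→b c: +{b}
  C via C→d d: +{d}
  S via S→C c: +{d}
  S via S→a A: +{a}
  S via S→b B: +{b}
  S via S→c: +{c}
  FIRST(S)={a,b,c,d}  FIRST(A)={a}  FIRST(B)={b}  FIRST(C)={d}
iter 2: — fixpoint
  FIRST(S)={a,b,c,d}  FIRST(A)={a}  FIRST(B)={b}  FIRST(C)={d}

FIRST(S) = ["a", "b", "c", "d"]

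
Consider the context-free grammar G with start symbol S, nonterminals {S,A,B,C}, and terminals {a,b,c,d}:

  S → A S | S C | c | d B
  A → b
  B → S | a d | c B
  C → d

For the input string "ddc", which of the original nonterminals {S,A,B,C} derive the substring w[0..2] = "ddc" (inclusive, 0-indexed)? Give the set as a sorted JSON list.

CNF form of G:
  S -> A S | S C | T1 B | c
  A -> b
  B -> A S | S C | T0 T1 | T1 B | T2 B | c
  C -> d
  T0 -> a
  T1 -> d
  T2 -> c

CYK fill, restricted to cells inside w[0..2]:
  [0..0]={C,T1}  "d"  orig:{C}
  [1..1]={C,T1}  "d"  orig:{C}
  [2..2]={B,S,T2}  "c"  orig:{B,S}
  [0..1]=∅  "dd"
  [1..2]={B,S}  "dc"
  [0..2]={B,S}  "ddc"

Original NTs in T[0,2] deriving "ddc": ["B", "S"]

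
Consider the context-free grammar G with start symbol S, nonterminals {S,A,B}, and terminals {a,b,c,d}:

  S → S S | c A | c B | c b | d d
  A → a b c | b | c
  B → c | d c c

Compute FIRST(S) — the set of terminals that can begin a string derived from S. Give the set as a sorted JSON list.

FIRST sets, iterate to fixpoint:
pass 1:
  A via A→a b c: +{a}
  A via A→b: +{b}
  A via A→c: +{c}
  B via B→c: +{c}
  B via B→d c c: +{d}
  S via S→c A: +{c}
  S via S→d d: +{d}
  FIRST(S)={c,d}  FIRST(A)={a,b,c}  FIRST(B)={c,d}
pass 2: (no change)
  FIRST(S)={c,d}  FIRST(A)={a,b,c}  FIRST(B)={c,d}

FIRST(S) = ["c", "d"]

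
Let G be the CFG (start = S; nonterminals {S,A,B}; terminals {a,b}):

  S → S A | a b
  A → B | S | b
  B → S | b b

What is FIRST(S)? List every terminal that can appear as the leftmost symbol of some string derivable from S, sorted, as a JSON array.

FIRST sets, iterate to fixpoint:
[1]
  A via A→b: +{b}
  B via B→b b: +{b}
  S via S→a b: +{a}
  S: {a}  A: {b}  B: {b}
[2]
  A via A→S: +{a}
  B via B→S: +{a}
  S: {a}  A: {a,b}  B: {a,b}
[3] (stable)
  S: {a}  A: {a,b}  B: {a,b}

FIRST(S) = ["a"]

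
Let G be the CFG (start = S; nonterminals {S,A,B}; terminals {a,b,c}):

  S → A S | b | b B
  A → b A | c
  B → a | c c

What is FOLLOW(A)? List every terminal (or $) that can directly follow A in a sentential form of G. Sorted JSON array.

FIRST sets, iterate to fixpoint:
iter 1:
  A via A→b A: +{b}
  A via A→c: +{c}
  B via B→a: +{a}
  B via B→c c: +{c}
  S via S→A S: +{b,c}
  S: {b,c}  A: {b,c}  B: {a,c}
iter 2: (stable)
  S: {b,c}  A: {b,c}  B: {a,c}

FOLLOW iteration:
initialize: $ ∈ FOLLOW(S)
round 1:
  S→A S: FOLLOW(A) ⊇ FIRST(S) = {b,c}; new: +{b,c}
  S→b B: FOLLOW(B) ⊇ FOLLOW(S) ⊇ {$}; new: +{$}
  S: {$}  A: {b,c}  B: {$}
round 2: done
  S: {$}  A: {b,c}  B: {$}

FOLLOW(A) = ["b", "c"]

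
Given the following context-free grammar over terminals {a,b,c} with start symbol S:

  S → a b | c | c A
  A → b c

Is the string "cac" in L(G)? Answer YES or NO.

Convert to CNF:
  S -> T1 A | T2 T0 | c
  A -> T0 T1
  T0 -> b
  T1 -> c
  T2 -> a

Fill CYK table bottom-up:
  T[0,0] 'c' = {S,T1}  orig:{S}
  T[1,1] 'a' = {T2}  orig:{}
  T[2,2] 'c' = {S,T1}  orig:{S}
  T[0,1] 'ca' = ∅
  T[1,2] 'ac' = ∅
  T[0,2] 'cac' = ∅

S ∉ T[0,2] ⇒ NO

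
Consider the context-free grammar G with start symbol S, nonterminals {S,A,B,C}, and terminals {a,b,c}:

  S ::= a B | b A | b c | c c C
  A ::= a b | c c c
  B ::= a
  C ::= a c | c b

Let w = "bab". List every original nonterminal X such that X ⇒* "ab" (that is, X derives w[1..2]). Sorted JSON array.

Convert to CNF:
  S -> T0 B | T1 A | T1 T2 | T2 X4
  A -> T0 T1 | T2 X3
  B -> a
  C -> T0 T2 | T2 T1
  T0 -> a
  T1 -> b
  T2 -> c
  X3 -> T2 T2
  X4 -> T2 C

Fill CYK table bottom-up (cells [i..j] with 1 ≤ i ≤ j ≤ 2 only):
  cell(1,1) a: {B,T0}  orig:{B}
  cell(2,2) b: {T1}  orig:{}
  cell(1,2) ab: {A}

Original NTs in T[1,2] deriving "ab": ["A"]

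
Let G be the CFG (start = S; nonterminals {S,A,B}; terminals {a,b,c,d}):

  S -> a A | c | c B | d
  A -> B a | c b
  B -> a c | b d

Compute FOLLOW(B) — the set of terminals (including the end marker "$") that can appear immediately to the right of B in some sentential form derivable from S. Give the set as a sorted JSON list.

FIRST iteration:
round 1:
  A via A→c b: +{c}
  B via B→a c: +{a}
  B via B→b d: +{b}
  S via S→a A: +{a}
  S via S→c: +{c}
  S via S→d: +{d}
  FIRST(S)={a,c,d}  FIRST(A)={c}  FIRST(B)={a,b}
round 2:
  A via A→B a: +{a,b}
  FIRST(S)={a,c,d}  FIRST(A)={a,b,c}  FIRST(B)={a,b}
round 3: done
  FIRST(S)={a,c,d}  FIRST(A)={a,b,c}  FIRST(B)={a,b}

Compute FOLLOW by fixpoint:
FOLLOW(S) := {$}
[1]
  A→B a: FOLLOW(B) ⊇ FIRST(a) = {a}; new: +{a}
  S→a A: FOLLOW(A) ⊇ FOLLOW(S) ⊇ {$}; new: +{$}
  S→c B: FOLLOW(B) ⊇ FOLLOW(S) ⊇ {$}; new: +{$}
  FOLLOW(S)={$}  FOLLOW(A)={$}  FOLLOW(B)={$,a}
[2] done
  FOLLOW(S)={$}  FOLLOW(A)={$}  FOLLOW(B)={$,a}

FOLLOW(B) = ["$", "a"]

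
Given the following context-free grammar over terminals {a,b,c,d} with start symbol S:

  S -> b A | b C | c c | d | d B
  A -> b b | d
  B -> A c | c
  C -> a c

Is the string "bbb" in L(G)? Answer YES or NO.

Convert to CNF:
  S -> T0 A | T0 C | T1 T1 | T3 B | d
  A -> T0 T0 | d
  B -> A T1 | c
  C -> T2 T1
  T0 -> b
  T1 -> c
  T2 -> a
  T3 -> d

Fill CYK table bottom-up:
  T[0,0] 'b' = {T0}  orig:{}
  T[1,1] 'b' = {T0}  orig:{}
  T[2,2] 'b' = {T0}  orig:{}
  T[0,1] 'bb' = {A}
  T[1,2] 'bb' = {A}
  T[0,2] 'bbb' = {S}

S ∈ T[0,2] ⇒ YES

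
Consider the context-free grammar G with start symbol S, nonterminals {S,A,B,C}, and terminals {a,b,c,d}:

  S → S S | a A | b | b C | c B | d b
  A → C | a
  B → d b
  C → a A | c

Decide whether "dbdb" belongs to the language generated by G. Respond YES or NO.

Convert to CNF:
  S -> S S | T0 A | T1 T2 | T2 C | T3 B | b
  A -> T0 A | a | c
  B -> T1 T2
  C -> T0 A | c
  T0 -> a
  T1 -> d
  T2 -> b
  T3 -> c

CYK fill:
  cell(0,0) d: {T1}  orig:{}
  cell(1,1) b: {S,T2}  orig:{S}
  cell(2,2) d: {T1}  orig:{}
  cell(3,3) b: {S,T2}  orig:{S}
  cell(0,1) db: {B,S}
  cell(1,2) bd: ∅
  cell(2,3) db: {B,S}
  cell(0,2) dbd: ∅
  cell(1,3) bdb: {S}
  cell(0,3) dbdb: {S}

S ∈ T[0,3] ⇒ YES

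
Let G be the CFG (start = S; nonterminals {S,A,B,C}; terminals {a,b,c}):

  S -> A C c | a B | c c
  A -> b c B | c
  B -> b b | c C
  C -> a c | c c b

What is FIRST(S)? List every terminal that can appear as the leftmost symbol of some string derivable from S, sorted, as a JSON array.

FIRST iteration:
iter 1:
  A via A→b c B: +{b}
  A via A→c: +{c}
  B via B→b b: +{b}
  B via B→c C: +{c}
  C via C→a c: +{a}
  C via C→c c b: +{c}
  S via S→A C c: +{b,c}
  S via S→a B: +{a}
  S: {a,b,c}  A: {b,c}  B: {b,c}  C: {a,c}
iter 2: (no change)
  S: {a,b,c}  A: {b,c}  B: {b,c}  C: {a,c}

FIRST(S) = ["a", "b", "c"]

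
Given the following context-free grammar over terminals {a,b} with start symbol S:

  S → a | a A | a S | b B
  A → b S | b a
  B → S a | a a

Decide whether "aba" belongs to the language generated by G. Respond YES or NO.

CNF form of G:
  S -> T0 B | T1 A | T1 S | a
  A -> T0 S | T0 T1
  B -> S T1 | T1 T1
  T0 -> b
  T1 -> a

CYK table (by increasing span):
  [0..0]={S,T1}  "a"  orig:{S}
  [1..1]={T0}  "b"  orig:{}
  [2..2]={S,T1}  "a"  orig:{S}
  [0..1]=∅  "ab"
  [1..2]={A}  "ba"
  [0..2]={S}  "aba"

S ∈ T[0,2] ⇒ YES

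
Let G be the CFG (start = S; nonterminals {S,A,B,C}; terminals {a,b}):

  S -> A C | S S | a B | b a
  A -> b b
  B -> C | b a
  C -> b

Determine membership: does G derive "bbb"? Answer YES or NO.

Convert to CNF:
  S -> A C | S S | T0 T1 | T1 B
  A -> T0 T0
  B -> T0 T1 | b
  C -> b
  T0 -> b
  T1 -> a

CYK table (by increasing span):
  T[0,0] 'b' = {B,C,T0}  orig:{B,C}
  T[1,1] 'b' = {B,C,T0}  orig:{B,C}
  T[2,2] 'b' = {B,C,T0}  orig:{B,C}
  T[0,1] 'bb' = {A}
  T[1,2] 'bb' = {A}
  T[0,2] 'bbb' = {S}

S ∈ T[0,2] ⇒ YES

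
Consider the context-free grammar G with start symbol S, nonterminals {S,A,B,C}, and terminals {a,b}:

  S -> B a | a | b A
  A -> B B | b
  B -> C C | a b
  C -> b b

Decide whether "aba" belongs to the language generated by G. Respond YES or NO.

Convert to CNF:
  S -> B T0 | T1 A | a
  A -> B B | b
  B -> C C | T0 T1
  C -> T1 T1
  T0 -> a
  T1 -> b

Fill CYK table bottom-up:
  cell(0,0) a: {S,T0}  orig:{S}
  cell(1,1) b: {A,T1}  orig:{A}
  cell(2,2) a: {S,T0}  orig:{S}
  cell(0,1) ab: {B}
  cell(1,2) ba: ∅
  cell(0,2) aba: {S}

S ∈ T[0,2] ⇒ YES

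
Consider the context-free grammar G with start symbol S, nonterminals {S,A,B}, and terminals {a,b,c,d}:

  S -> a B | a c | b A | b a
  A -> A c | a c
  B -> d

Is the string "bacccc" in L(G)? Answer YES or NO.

CNF form of G:
  S -> T1 B | T1 T0 | T2 A | T2 T1
  A -> A T0 | T1 T0
  B -> d
  T0 -> c
  T1 -> a
  T2 -> b

CYK fill:
  T[0,0] 'b' = {T2}  orig:{}
  T[1,1] 'a' = {T1}  orig:{}
  T[2,2] 'c' = {T0}  orig:{}
  T[3,3] 'c' = {T0}  orig:{}
  T[4,4] 'c' = {T0}  orig:{}
  T[5,5] 'c' = {T0}  orig:{}
  T[0,1] 'ba' = {S}
  T[1,2] 'ac' = {A,S}
  T[2,3] 'cc' = ∅
  T[3,4] 'cc' = ∅
  T[4,5] 'cc' = ∅
  T[0,2] 'bac' = {S}
  T[1,3] 'acc' = {A}
  T[2,4] 'ccc' = ∅
  T[3,5] 'ccc' = ∅
  T[0,3] 'bacc' = {S}
  T[1,4] 'accc' = {A}
  T[2,5] 'cccc' = ∅
  T[0,4] 'baccc' = {S}
  T[1,5] 'acccc' = {A}
  T[0,5] 'bacccc' = {S}

S ∈ T[0,5] ⇒ YES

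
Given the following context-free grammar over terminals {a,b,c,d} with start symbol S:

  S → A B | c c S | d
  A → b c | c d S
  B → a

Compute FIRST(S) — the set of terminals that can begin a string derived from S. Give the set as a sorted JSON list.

Compute FIRST by fixpoint:
pass 1:
  A via A→b c: +{b}
  A via A→c d S: +{c}
  B via B→a: +{a}
  S via S→A B: +{b,c}
  S via S→d: +{d}
  S: {b,c,d}  A: {b,c}  B: {a}
pass 2: (no change)
  S: {b,c,d}  A: {b,c}  B: {a}

FIRST(S) = ["b", "c", "d"]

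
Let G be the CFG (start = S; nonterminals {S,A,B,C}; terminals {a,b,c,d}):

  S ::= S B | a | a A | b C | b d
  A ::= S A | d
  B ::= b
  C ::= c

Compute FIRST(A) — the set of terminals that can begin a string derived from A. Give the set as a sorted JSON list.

FIRST sets, iterate to fixpoint:
round 1:
  A via A→d: +{d}
  B via B→b: +{b}
  C via C→c: +{c}
  S via S→a: +{a}
  S via S→b C: +{b}
  S: {a,b}  A: {d}  B: {b}  C: {c}
round 2:
  A via A→S A: +{a,b}
  S: {a,b}  A: {a,b,d}  B: {b}  C: {c}
round 3: (no change)
  S: {a,b}  A: {a,b,d}  B: {b}  C: {c}

FIRST(A) = ["a", "b", "d"]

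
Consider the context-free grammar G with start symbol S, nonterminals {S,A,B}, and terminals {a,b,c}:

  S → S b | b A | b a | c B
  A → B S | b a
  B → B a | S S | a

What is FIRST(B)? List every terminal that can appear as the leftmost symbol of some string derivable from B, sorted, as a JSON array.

FIRST sets, iterate to fixpoint:
iter 1:
  A via A→b a: +{b}
  B via B→a: +{a}
  S via S→b A: +{b}
  S via S→c B: +{c}
  FIRST(S)={b,c}  FIRST(A)={b}  FIRST(B)={a}
iter 2:
  A via A→B S: +{a}
  B via B→S S: +{b,c}
  FIRST(S)={b,c}  FIRST(A)={a,b}  FIRST(B)={a,b,c}
iter 3:
  A via A→B S: +{c}
  FIRST(S)={b,c}  FIRST(A)={a,b,c}  FIRST(B)={a,b,c}
iter 4: (stable)
  FIRST(S)={b,c}  FIRST(A)={a,b,c}  FIRST(B)={a,b,c}

FIRST(B) = ["a", "b", "c"]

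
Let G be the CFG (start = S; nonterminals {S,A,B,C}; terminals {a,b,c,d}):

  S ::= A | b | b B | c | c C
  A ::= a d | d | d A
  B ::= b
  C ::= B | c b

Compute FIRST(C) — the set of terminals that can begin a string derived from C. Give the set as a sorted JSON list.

Compute FIRST by fixpoint:
iter 1:
  A via A→a d: +{a}
  A via A→d: +{d}
  B via B→b: +{b}
  C via C→B: +{b}
  C via C→c b: +{c}
  S via S→A: +{a,d}
  S via S→b: +{b}
  S via S→c: +{c}
  FIRST(S)={a,b,c,d}  FIRST(A)={a,d}  FIRST(B)={b}  FIRST(C)={b,c}
iter 2: done
  FIRST(S)={a,b,c,d}  FIRST(A)={a,d}  FIRST(B)={b}  FIRST(C)={b,c}

FIRST(C) = ["b", "c"]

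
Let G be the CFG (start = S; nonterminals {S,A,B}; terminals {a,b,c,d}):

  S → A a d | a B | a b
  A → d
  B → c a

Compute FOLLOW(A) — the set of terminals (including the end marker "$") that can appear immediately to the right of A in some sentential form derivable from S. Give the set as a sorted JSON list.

FIRST sets, iterate to fixpoint:
[1]
  A via A→d: +{d}
  B via B→c a: +{c}
  S via S→A a d: +{d}
  S via S→a B: +{a}
  S: {a,d}  A: {d}  B: {c}
[2] — fixpoint
  S: {a,d}  A: {d}  B: {c}

Compute FOLLOW by fixpoint:
initialize: $ ∈ FOLLOW(S)
round 1:
  S→A a d: FOLLOW(A) ⊇ FIRST(a) = {a}; new: +{a}
  S→a B: FOLLOW(B) ⊇ FOLLOW(S) ⊇ {$}; new: +{$}
  S: {$}  A: {a}  B: {$}
round 2: done
  S: {$}  A: {a}  B: {$}

FOLLOW(A) = ["a"]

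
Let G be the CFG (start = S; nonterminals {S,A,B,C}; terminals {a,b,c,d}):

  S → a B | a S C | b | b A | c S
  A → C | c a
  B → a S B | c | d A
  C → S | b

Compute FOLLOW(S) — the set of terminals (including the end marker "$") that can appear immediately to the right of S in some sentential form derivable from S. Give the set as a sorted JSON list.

FIRST iteration:
[1]
  A via A→c a: +{c}
  B via B→a S B: +{a}
  B via B→c: +{c}
  B via B→d A: +{d}
  C via C→b: +{b}
  S via S→a B: +{a}
  S via S→b: +{b}
  S via S→c S: +{c}
  FIRST(S)={a,b,c}  FIRST(A)={c}  FIRST(B)={a,c,d}  FIRST(C)={b}
[2]
  A via A→C: +{b}
  C via C→S: +{a,c}
  FIRST(S)={a,b,c}  FIRST(A)={b,c}  FIRST(B)={a,c,d}  FIRST(C)={a,b,c}
[3]
  A via A→C: +{a}
  FIRST(S)={a,b,c}  FIRST(A)={a,b,c}  FIRST(B)={a,c,d}  FIRST(C)={a,b,c}
[4] (no change)
  FIRST(S)={a,b,c}  FIRST(A)={a,b,c}  FIRST(B)={a,c,d}  FIRST(C)={a,b,c}

FOLLOW sets:
initialize: $ ∈ FOLLOW(S)
round 1:
  B→a S B: FOLLOW(S) ⊇ FIRST(B) = {a,c,d}; new: +{a,c,d}
  S→a B: FOLLOW(B) ⊇ FOLLOW(S) ⊇ {$,a,c,d}; new: +{$,a,c,d}
  S→a S C: FOLLOW(S) ⊇ FIRST(C) = {a,b,c}; new: +{b}
  S→a S C: FOLLOW(C) ⊇ FOLLOW(S) ⊇ {$,a,b,c,d}; new: +{$,a,b,c,d}
  S→b A: FOLLOW(A) ⊇ FOLLOW(S) ⊇ {$,a,b,c,d}; new: +{$,a,b,c,d}
  S: {$,a,b,c,d}  A: {$,a,b,c,d}  B: {$,a,c,d}  C: {$,a,b,c,d}
round 2:
  S→a B: FOLLOW(B) ⊇ FOLLOW(S) ⊇ {$,a,b,c,d}; new: +{b}
  S: {$,a,b,c,d}  A: {$,a,b,c,d}  B: {$,a,b,c,d}  C: {$,a,b,c,d}
round 3: (no change)
  S: {$,a,b,c,d}  A: {$,a,b,c,d}  B: {$,a,b,c,d}  C: {$,a,b,c,d}

FOLLOW(S) = ["$", "a", "b", "c", "d"]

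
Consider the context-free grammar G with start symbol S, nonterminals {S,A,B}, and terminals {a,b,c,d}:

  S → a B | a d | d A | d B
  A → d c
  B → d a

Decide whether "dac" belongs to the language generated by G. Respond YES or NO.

Convert to CNF:
  S -> T0 A | T0 B | T2 B | T2 T0
  A -> T0 T1
  B -> T0 T2
  T0 -> d
  T1 -> c
  T2 -> a

Fill CYK table bottom-up:
  cell(0,0) d: {T0}  orig:{}
  cell(1,1) a: {T2}  orig:{}
  cell(2,2) c: {T1}  orig:{}
  cell(0,1) da: {B}
  cell(1,2) ac: ∅
  cell(0,2) dac: ∅

S ∉ T[0,2] ⇒ NO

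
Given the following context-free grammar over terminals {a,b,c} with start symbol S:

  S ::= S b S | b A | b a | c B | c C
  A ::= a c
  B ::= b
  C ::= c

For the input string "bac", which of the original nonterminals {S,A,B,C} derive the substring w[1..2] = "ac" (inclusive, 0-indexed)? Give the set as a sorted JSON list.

Convert to CNF:
  S -> S X3 | T1 B | T1 C | T2 A | T2 T0
  A -> T0 T1
  B -> b
  C -> c
  T0 -> a
  T1 -> c
  T2 -> b
  X3 -> T2 S

CYK fill, restricted to cells inside w[1..2]:
  [1..1]={T0}  "a"  orig:{}
  [2..2]={C,T1}  "c"  orig:{C}
  [1..2]={A}  "ac"

Original NTs in T[1,2] deriving "ac": ["A"]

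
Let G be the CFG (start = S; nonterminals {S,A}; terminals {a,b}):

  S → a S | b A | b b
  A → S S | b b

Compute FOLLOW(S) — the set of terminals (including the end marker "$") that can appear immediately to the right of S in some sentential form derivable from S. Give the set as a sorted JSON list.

FIRST iteration:
pass 1:
  A via A→b b: +{b}
  S via S→a S: +{a}
  S via S→b A: +{b}
  S: {a,b}  A: {b}
pass 2:
  A via A→S S: +{a}
  S: {a,b}  A: {a,b}
pass 3: (stable)
  S: {a,b}  A: {a,b}

Compute FOLLOW by fixpoint:
seed FOLLOW(S) with $
round 1:
  A→S S: FOLLOW(S) ⊇ FIRST(S) = {a,b}; new: +{a,b}
  S→b A: FOLLOW(A) ⊇ FOLLOW(S) ⊇ {$,a,b}; new: +{$,a,b}
  FOLLOW[S]={$,a,b}  FOLLOW[A]={$,a,b}
round 2: (stable)
  FOLLOW[S]={$,a,b}  FOLLOW[A]={$,a,b}

FOLLOW(S) = ["$", "a", "b"]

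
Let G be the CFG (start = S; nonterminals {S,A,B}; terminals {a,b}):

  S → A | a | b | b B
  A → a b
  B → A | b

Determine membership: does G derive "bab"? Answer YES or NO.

Convert to CNF:
  S -> T0 T1 | T1 B | a | b
  A -> T0 T1
  B -> T0 T1 | b
  T0 -> a
  T1 -> b

CYK fill:
  cell(0,0) b: {B,S,T1}  orig:{B,S}
  cell(1,1) a: {S,T0}  orig:{S}
  cell(2,2) b: {B,S,T1}  orig:{B,S}
  cell(0,1) ba: ∅
  cell(1,2) ab: {A,B,S}
  cell(0,2) bab: {S}

S ∈ T[0,2] ⇒ YES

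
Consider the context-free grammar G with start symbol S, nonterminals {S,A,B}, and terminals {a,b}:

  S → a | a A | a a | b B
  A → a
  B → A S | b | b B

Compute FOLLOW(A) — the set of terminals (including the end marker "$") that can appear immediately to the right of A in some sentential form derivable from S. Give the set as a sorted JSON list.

Compute FIRST by fixpoint:
round 1:
  A via A→a: +{a}
  B via B→A S: +{a}
  B via B→b: +{b}
  S via S→a: +{a}
  S via S→b B: +{b}
  FIRST(S)={a,b}  FIRST(A)={a}  FIRST(B)={a,b}
round 2: (stable)
  FIRST(S)={a,b}  FIRST(A)={a}  FIRST(B)={a,b}

FOLLOW iteration:
initialize: $ ∈ FOLLOW(S)
round 1:
  B→A S: FOLLOW(A) ⊇ FIRST(S) = {a,b}; new: +{a,b}
  S→a A: FOLLOW(A) ⊇ FOLLOW(S) ⊇ {$}; new: +{$}
  S→b B: FOLLOW(B) ⊇ FOLLOW(S) ⊇ {$}; new: +{$}
  S: {$}  A: {$,a,b}  B: {$}
round 2: (no change)
  S: {$}  A: {$,a,b}  B: {$}

FOLLOW(A) = ["$", "a", "b"]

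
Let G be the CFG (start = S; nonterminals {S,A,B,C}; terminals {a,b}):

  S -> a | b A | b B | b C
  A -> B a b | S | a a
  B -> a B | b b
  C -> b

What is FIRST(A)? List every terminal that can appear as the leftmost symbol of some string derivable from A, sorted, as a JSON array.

FIRST sets, iterate to fixpoint:
round 1:
  A via A→a a: +{a}
  B via B→a B: +{a}
  B via B→b b: +{b}
  C via C→b: +{b}
  S via S→a: +{a}
  S via S→b A: +{b}
  FIRST(S)={a,b}  FIRST(A)={a}  FIRST(B)={a,b}  FIRST(C)={b}
round 2:
  A via A→B a b: +{b}
  FIRST(S)={a,b}  FIRST(A)={a,b}  FIRST(B)={a,b}  FIRST(C)={b}
round 3: (no change)
  FIRST(S)={a,b}  FIRST(A)={a,b}  FIRST(B)={a,b}  FIRST(C)={b}

FIRST(A) = ["a", "b"]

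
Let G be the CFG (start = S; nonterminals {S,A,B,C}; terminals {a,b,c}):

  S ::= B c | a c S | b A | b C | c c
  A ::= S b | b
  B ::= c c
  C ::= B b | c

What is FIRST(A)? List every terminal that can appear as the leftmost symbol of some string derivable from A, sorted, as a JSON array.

FIRST iteration:
pass 1:
  A via A→b: +{b}
  B via B→c c: +{c}
  C via C→B b: +{c}
  S via S→B c: +{c}
  S via S→a c S: +{a}
  S via S→b A: +{b}
  FIRST[S]={a,b,c}  FIRST[A]={b}  FIRST[B]={c}  FIRST[C]={c}
pass 2:
  A via A→S b: +{a,c}
  FIRST[S]={a,b,c}  FIRST[A]={a,b,c}  FIRST[B]={c}  FIRST[C]={c}
pass 3: (stable)
  FIRST[S]={a,b,c}  FIRST[A]={a,b,c}  FIRST[B]={c}  FIRST[C]={c}

FIRST(A) = ["a", "b", "c"]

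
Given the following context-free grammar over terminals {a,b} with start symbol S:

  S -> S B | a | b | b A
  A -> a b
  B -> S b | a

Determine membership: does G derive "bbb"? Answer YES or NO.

Convert to CNF:
  S -> S B | T1 A | a | b
  A -> T0 T1
  B -> S T1 | a
  T0 -> a
  T1 -> b

CYK table (by increasing span):
  cell(0,0) b: {S,T1}  orig:{S}
  cell(1,1) b: {S,T1}  orig:{S}
  cell(2,2) b: {S,T1}  orig:{S}
  cell(0,1) bb: {B}
  cell(1,2) bb: {B}
  cell(0,2) bbb: {S}

S ∈ T[0,2] ⇒ YES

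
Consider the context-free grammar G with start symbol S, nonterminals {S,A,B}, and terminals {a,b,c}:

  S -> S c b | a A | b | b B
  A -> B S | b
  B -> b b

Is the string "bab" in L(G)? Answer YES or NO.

CNF form of G:
  S -> S X3 | T0 B | T2 A | b
  A -> B S | b
  B -> T0 T0
  T0 -> b
  T1 -> c
  T2 -> a
  X3 -> T1 T0

CYK fill:
  T[0,0] 'b' = {A,S,T0}  orig:{A,S}
  T[1,1] 'a' = {T2}  orig:{}
  T[2,2] 'b' = {A,S,T0}  orig:{A,S}
  T[0,1] 'ba' = ∅
  T[1,2] 'ab' = {S}
  T[0,2] 'bab' = ∅

S ∉ T[0,2] ⇒ NO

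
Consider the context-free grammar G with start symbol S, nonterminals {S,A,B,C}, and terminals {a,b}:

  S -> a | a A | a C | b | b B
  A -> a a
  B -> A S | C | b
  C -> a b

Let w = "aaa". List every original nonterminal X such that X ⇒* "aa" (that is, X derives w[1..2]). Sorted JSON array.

Convert to CNF:
  S -> T0 A | T0 C | T1 B | a | b
  A -> T0 T0
  B -> A S | T0 T1 | b
  C -> T0 T1
  T0 -> a
  T1 -> b

CYK fill — only the sub-triangle for w[1..2]:
  cell(1,1) a: {S,T0}  orig:{S}
  cell(2,2) a: {S,T0}  orig:{S}
  cell(1,2) aa: {A}

Original NTs in T[1,2] deriving "aa": ["A"]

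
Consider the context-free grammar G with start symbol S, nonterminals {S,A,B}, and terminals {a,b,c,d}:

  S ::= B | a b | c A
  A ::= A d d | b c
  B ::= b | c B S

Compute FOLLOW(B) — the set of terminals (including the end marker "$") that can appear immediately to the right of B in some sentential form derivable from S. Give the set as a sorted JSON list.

Compute FIRST by fixpoint:
pass 1:
  A via A→b c: +{b}
  B via B→b: +{b}
  B via B→c B S: +{c}
  S via S→B: +{b,c}
  S via S→a b: +{a}
  S: {a,b,c}  A: {b}  B: {b,c}
pass 2: (no change)
  S: {a,b,c}  A: {b}  B: {b,c}

Compute FOLLOW by fixpoint:
initialize: $ ∈ FOLLOW(S)
[1]
  A→A d d: FOLLOW(A) ⊇ FIRST(d) = {d}; new: +{d}
  B→c B S: FOLLOW(B) ⊇ FIRST(S) = {a,b,c}; new: +{a,b,c}
  B→c B S: FOLLOW(S) ⊇ FOLLOW(B) ⊇ {a,b,c}; new: +{a,b,c}
  S→B: FOLLOW(B) ⊇ FOLLOW(S) ⊇ {$,a,b,c}; new: +{$}
  S→c A: FOLLOW(A) ⊇ FOLLOW(S) ⊇ {$,a,b,c}; new: +{$,a,b,c}
  FOLLOW[S]={$,a,b,c}  FOLLOW[A]={$,a,b,c,d}  FOLLOW[B]={$,a,b,c}
[2] (stable)
  FOLLOW[S]={$,a,b,c}  FOLLOW[A]={$,a,b,c,d}  FOLLOW[B]={$,a,b,c}

FOLLOW(B) = ["$", "a", "b", "c"]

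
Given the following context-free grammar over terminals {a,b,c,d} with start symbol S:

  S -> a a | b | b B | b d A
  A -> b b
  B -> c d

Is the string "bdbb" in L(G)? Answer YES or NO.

CNF form of G:
  S -> T0 B | T0 X4 | T3 T3 | b
  A -> T0 T0
  B -> T1 T2
  T0 -> b
  T1 -> c
  T2 -> d
  T3 -> a
  X4 -> T2 A

CYK fill:
  [0..0]={S,T0}  "b"  orig:{S}
  [1..1]={T2}  "d"  orig:{}
  [2..2]={S,T0}  "b"  orig:{S}
  [3..3]={S,T0}  "b"  orig:{S}
  [0..1]=∅  "bd"
  [1..2]=∅  "db"
  [2..3]={A}  "bb"
  [0..2]=∅  "bdb"
  [1..3]={X4}  "dbb"  orig:{}
  [0..3]={S}  "bdbb"

S ∈ T[0,3] ⇒ YES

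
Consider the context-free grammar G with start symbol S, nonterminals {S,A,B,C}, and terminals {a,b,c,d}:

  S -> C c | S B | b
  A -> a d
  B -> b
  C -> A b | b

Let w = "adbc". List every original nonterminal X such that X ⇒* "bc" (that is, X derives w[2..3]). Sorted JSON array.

Convert to CNF:
  S -> C T3 | S B | b
  A -> T0 T1
  B -> b
  C -> A T2 | b
  T0 -> a
  T1 -> d
  T2 -> b
  T3 -> c

Fill CYK table bottom-up (cells [i..j] with 2 ≤ i ≤ j ≤ 3 only):
  T[2,2] 'b' = {B,C,S,T2}  orig:{B,C,S}
  T[3,3] 'c' = {T3}  orig:{}
  T[2,3] 'bc' = {S}

Original NTs in T[2,3] deriving "bc": ["S"]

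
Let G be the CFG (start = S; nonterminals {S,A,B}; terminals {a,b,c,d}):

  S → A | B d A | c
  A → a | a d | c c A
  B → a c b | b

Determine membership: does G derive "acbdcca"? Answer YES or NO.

CNF form of G:
  S -> B X6 | T0 T1 | T2 X7 | a | c
  A -> T0 T1 | T2 X4 | a
  B -> T0 X5 | b
  T0 -> a
  T1 -> d
  T2 -> c
  T3 -> b
  X4 -> T2 A
  X5 -> T2 T3
  X6 -> T1 A
  X7 -> T2 A

CYK fill:
  T[0,0] 'a' = {A,S,T0}  orig:{A,S}
  T[1,1] 'c' = {S,T2}  orig:{S}
  T[2,2] 'b' = {B,T3}  orig:{B}
  T[3,3] 'd' = {T1}  orig:{}
  T[4,4] 'c' = {S,T2}  orig:{S}
  T[5,5] 'c' = {S,T2}  orig:{S}
  T[6,6] 'a' = {A,S,T0}  orig:{A,S}
  T[0,1] 'ac' = ∅
  T[1,2] 'cb' = {X5}  orig:{}
  T[2,3] 'bd' = ∅
  T[3,4] 'dc' = ∅
  T[4,5] 'cc' = ∅
  T[5,6] 'ca' = {X4,X7}  orig:{}
  T[0,2] 'acb' = {B}
  T[1,3] 'cbd' = ∅
  T[2,4] 'bdc' = ∅
  T[3,5] 'dcc' = ∅
  T[4,6] 'cca' = {A,S}
  T[0,3] 'acbd' = ∅
  T[1,4] 'cbdc' = ∅
  T[2,5] 'bdcc' = ∅
  T[3,6] 'dcca' = {X6}  orig:{}
  T[0,4] 'acbdc' = ∅
  T[1,5] 'cbdcc' = ∅
  T[2,6] 'bdcca' = {S}
  T[0,5] 'acbdcc' = ∅
  T[1,6] 'cbdcca' = ∅
  T[0,6] 'acbdcca' = {S}

S ∈ T[0,6] ⇒ YES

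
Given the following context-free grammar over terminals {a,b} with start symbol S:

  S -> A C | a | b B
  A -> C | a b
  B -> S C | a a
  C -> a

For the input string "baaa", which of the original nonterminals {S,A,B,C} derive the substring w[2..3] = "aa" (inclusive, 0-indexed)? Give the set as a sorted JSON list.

CNF form of G:
  S -> A C | T1 B | a
  A -> T0 T1 | a
  B -> S C | T0 T0
  C -> a
  T0 -> a
  T1 -> b

Fill CYK table bottom-up — only the sub-triangle for w[2..3]:
  T[2,2] 'a' = {A,C,S,T0}  orig:{A,C,S}
  T[3,3] 'a' = {A,C,S,T0}  orig:{A,C,S}
  T[2,3] 'aa' = {B,S}

Original NTs in T[2,3] deriving "aa": ["B", "S"]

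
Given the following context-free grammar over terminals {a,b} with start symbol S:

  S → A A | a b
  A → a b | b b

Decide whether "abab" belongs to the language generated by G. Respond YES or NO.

Convert to CNF:
  S -> A A | T0 T1
  A -> T0 T1 | T1 T1
  T0 -> a
  T1 -> b

Fill CYK table bottom-up:
  [0..0]={T0}  "a"  orig:{}
  [1..1]={T1}  "b"  orig:{}
  [2..2]={T0}  "a"  orig:{}
  [3..3]={T1}  "b"  orig:{}
  [0..1]={A,S}  "ab"
  [1..2]=∅  "ba"
  [2..3]={A,S}  "ab"
  [0..2]=∅  "aba"
  [1..3]=∅  "bab"
  [0..3]={S}  "abab"

S ∈ T[0,3] ⇒ YES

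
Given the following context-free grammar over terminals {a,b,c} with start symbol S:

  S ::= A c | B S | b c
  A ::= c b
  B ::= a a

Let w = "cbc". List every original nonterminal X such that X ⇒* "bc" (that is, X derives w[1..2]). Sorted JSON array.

Convert to CNF:
  S -> A T0 | B S | T1 T0
  A -> T0 T1
  B -> T2 T2
  T0 -> c
  T1 -> b
  T2 -> a

CYK fill, restricted to cells inside w[1..2]:
  [1..1]={T1}  "b"  orig:{}
  [2..2]={T0}  "c"  orig:{}
  [1..2]={S}  "bc"

Original NTs in T[1,2] deriving "bc": ["S"]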